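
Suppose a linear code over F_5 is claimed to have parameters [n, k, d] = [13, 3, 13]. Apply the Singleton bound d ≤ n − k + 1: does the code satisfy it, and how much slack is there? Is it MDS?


Singleton RHS = n − k + 1 = 11, slack = -2, bound violated (no such code; not MDS).

Singleton bound: d ≤ n − k + 1.
Here n = 13, k = 3, so n − k + 1 = 11.
Given d = 13, check d ≤ 11: NO.
Slack = (n − k + 1) − d = -2.
The slack is negative: d = 13 exceeds n − k + 1 = 11 by 2, so the Singleton bound is violated and no linear [13, 3, 13]_5 code can exist. In particular it is not MDS (MDS requires d = n − k + 1 exactly).
Description: the claimed parameters are [13, 3, 13]_5; such a code would be impossible (violates the Singleton bound).


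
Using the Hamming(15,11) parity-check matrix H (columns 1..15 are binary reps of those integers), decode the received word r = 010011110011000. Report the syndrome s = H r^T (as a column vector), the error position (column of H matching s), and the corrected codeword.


s = (1, 0, 0, 1)^T, error position = 9, corrected codeword c = 010011111011000

Compute s = H r^T mod 2 one row at a time:
  s_1 = 1 + 0 + 0 + 1 + 1 + 0 + 0 + 0 = 3 ≡ 1 (mod 2).
  s_2 = 0 + 1 + 1 + 1 + 1 + 0 + 0 + 0 = 4 ≡ 0 (mod 2).
  s_3 = 1 + 0 + 1 + 1 + 0 + 1 + 0 + 0 = 4 ≡ 0 (mod 2).
  s_4 = 0 + 0 + 1 + 1 + 0 + 1 + 0 + 0 = 3 ≡ 1 (mod 2).
s = (1, 0, 0, 1)^T — this equals column 9 of H (binary 1001), so error is at position 9.
Correct: flip bit 9 of r = 010011110011000 to get c = 010011111011000.


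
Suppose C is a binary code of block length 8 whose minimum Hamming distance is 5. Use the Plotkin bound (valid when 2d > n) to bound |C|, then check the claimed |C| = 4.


Plotkin bound M ≤ 4; given |C| = 4 ≤ bound (satisfied).

Check applicability: 2d = 10, n = 8.
2d − n = 2 > 0, so Plotkin applies.
Compute d/(2d−n) = 5/2 ≈ 2.5000.
⌊d/(2d−n)⌋ = 2.
Plotkin bound: M ≤ 2·2 = 4.
Given |C| = 4, check: satisfied.
This |C| is at the Plotkin bound.


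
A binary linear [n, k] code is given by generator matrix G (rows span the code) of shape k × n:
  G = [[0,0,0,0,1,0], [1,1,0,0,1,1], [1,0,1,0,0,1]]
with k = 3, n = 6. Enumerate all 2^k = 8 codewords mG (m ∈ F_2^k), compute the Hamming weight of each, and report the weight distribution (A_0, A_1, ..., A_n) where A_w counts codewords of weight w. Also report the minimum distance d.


Weight distribution: A_0 = 1, A_1 = 1, A_2 = 1, A_3 = 3, A_4 = 2. Minimum distance d = 1.

Enumerate all 2^3 = 8 messages m ∈ F_2^3.
For each, compute codeword c = mG in F_2^6, then tally its weight.
  m = 000 → c = 000000, weight = 0.
  m = 100 → c = 000010, weight = 1.
  m = 010 → c = 110011, weight = 4.
  m = 110 → c = 110001, weight = 3.
  m = 001 → c = 101001, weight = 3.
  m = 101 → c = 101011, weight = 4.
  m = 011 → c = 011010, weight = 3.
  m = 111 → c = 011000, weight = 2.
Tally weights:
  weight 0: 1 codewords.
  weight 1: 1 codewords.
  weight 2: 1 codewords.
  weight 3: 3 codewords.
  weight 4: 2 codewords.
Minimum distance d = smallest w > 0 with A_w > 0 = 1.
Sanity: Σ A_w = 8 = 2^3 = 8 ✓.


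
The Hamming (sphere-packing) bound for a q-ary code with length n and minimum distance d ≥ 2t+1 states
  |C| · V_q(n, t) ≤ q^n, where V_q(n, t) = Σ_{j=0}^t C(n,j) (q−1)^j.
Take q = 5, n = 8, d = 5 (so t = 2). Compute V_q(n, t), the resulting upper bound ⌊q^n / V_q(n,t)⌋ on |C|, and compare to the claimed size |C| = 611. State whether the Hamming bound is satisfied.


V_q(n, t) = 481, q^n = 390625, Hamming bound = 812, |C| = 611 ≤ bound (satisfied).

Step 1: Compute V_q(n, t) = Σ_{j=0}^2 C(n, j) (q−1)^j.
  j = 0: C(8,0)·(4)^0 = 1·1 = 1.
  j = 1: C(8,1)·(4)^1 = 8·4 = 32.
  j = 2: C(8,2)·(4)^2 = 28·16 = 448.
  V_q(n, t) = 1 + 32 + 448 = 481.
Step 2: q^n = 5^8 = 390625.
Step 3: Hamming bound ⌊q^n / V_q(n,t)⌋ = ⌊390625/481⌋ = 812.
Step 4: Compare |C| = 611 to 812: satisfied.
The claimed |C| lies below the Hamming bound.


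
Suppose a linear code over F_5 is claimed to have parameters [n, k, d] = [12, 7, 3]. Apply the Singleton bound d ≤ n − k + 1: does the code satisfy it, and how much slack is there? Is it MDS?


Singleton RHS = n − k + 1 = 6, slack = 3, bound satisfied, not MDS.

Singleton bound: d ≤ n − k + 1.
Here n = 12, k = 7, so n − k + 1 = 6.
Given d = 3, check d ≤ 6: YES.
Slack = (n − k + 1) − d = 3.
The code is NOT MDS (slack = 3 > 0).
Description: the claimed parameters are [12, 7, 3]_5; such a code would be non-MDS.


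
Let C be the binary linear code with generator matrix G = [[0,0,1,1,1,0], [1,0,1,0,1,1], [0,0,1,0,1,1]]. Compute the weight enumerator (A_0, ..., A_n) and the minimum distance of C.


Weight distribution: A_0 = 1, A_1 = 1, A_2 = 1, A_3 = 3, A_4 = 2. Minimum distance d = 1.

Enumerate all 2^3 = 8 messages m ∈ F_2^3.
For each, compute codeword c = mG in F_2^6, then tally its weight.
  m = 000 → c = 000000, weight = 0.
  m = 100 → c = 001110, weight = 3.
  m = 010 → c = 101011, weight = 4.
  m = 110 → c = 100101, weight = 3.
  m = 001 → c = 001011, weight = 3.
  m = 101 → c = 000101, weight = 2.
  m = 011 → c = 100000, weight = 1.
  m = 111 → c = 101110, weight = 4.
Tally weights:
  weight 0: 1 codewords.
  weight 1: 1 codewords.
  weight 2: 1 codewords.
  weight 3: 3 codewords.
  weight 4: 2 codewords.
Minimum distance d = smallest w > 0 with A_w > 0 = 1.
Sanity: Σ A_w = 8 = 2^3 = 8 ✓.


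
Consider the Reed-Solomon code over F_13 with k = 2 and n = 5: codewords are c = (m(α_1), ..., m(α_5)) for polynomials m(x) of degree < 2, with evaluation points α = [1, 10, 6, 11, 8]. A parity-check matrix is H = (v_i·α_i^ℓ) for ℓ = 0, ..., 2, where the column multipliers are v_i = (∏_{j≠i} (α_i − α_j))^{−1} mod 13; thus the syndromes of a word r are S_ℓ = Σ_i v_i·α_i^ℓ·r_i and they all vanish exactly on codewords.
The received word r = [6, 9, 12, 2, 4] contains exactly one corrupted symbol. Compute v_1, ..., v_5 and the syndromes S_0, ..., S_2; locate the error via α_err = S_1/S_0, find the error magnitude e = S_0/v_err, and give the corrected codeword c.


S = (7, 12, 2), error at position 4, error magnitude e = 10, c = [6, 9, 12, 5, 4].

Step 1: column multipliers v_i = (∏_{j≠i}(α_i − α_j))^{−1} mod 13.
  i = 1 (α = 1): (1−10)(1−6)(1−11)(1−8) = (−9)·(−5)·(−10)·(−7) = 3150 ≡ 4, so v_1 = 4^{−1} = 10 (mod 13).
  i = 2 (α = 10): (10−1)(10−6)(10−11)(10−8) = 9·4·(−1)·2 = −72 ≡ 6, so v_2 = 6^{−1} = 11 (mod 13).
  i = 3 (α = 6): (6−1)(6−10)(6−11)(6−8) = 5·(−4)·(−5)·(−2) = −200 ≡ 8, so v_3 = 8^{−1} = 5 (mod 13).
  i = 4 (α = 11): (11−1)(11−10)(11−6)(11−8) = 10·1·5·3 = 150 ≡ 7, so v_4 = 7^{−1} = 2 (mod 13).
  i = 5 (α = 8): (8−1)(8−10)(8−6)(8−11) = 7·(−2)·2·(−3) = 84 ≡ 6, so v_5 = 6^{−1} = 11 (mod 13).
  v = [10, 11, 5, 2, 11].
Step 2: syndromes of r = [6, 9, 12, 2, 4] (all sums mod 13).
  S_0 = Σ v_i r_i = 10·6 + 11·9 + 5·12 + 2·2 + 11·4 = 267 ≡ 7.
  S_1 = Σ v_i α_i r_i = 10·1·6 + 11·10·9 + 5·6·12 + 2·11·2 + 11·8·4 = 1806 ≡ 12.
  α_i^2 mod 13 = [1, 9, 10, 4, 12].
  S_2 = Σ v_i α_i^2 r_i = 10·1·6 + 11·9·9 + 5·10·12 + 2·4·2 + 11·12·4 = 2095 ≡ 2.
  S = (7, 12, 2) ≠ 0, so r is not a codeword (an error is present).
Step 3: locate the error. For a single error e at position i, S_ℓ = v_i·e·α_i^ℓ, so α_err = S_1/S_0.
  S_0^{−1} = 7^{−1} = 2 (mod 13), so α_err = 12·2 = 24 ≡ 11 = α_4. Error position i = 4.
  Consistency check: S_2/S_1 = 2·12 = 24 ≡ 11 = α_err ✓ (single-error assumption holds).
Step 4: error magnitude e = S_0/v_4 = S_0·∏_{j≠4}(α_4 − α_j) = 7·7 = 49 ≡ 10 (mod 13).
Step 5: correct position 4: c_4 = r_4 − e = 2 − 10 ≡ 5 (mod 13). Hence c = [6, 9, 12, 5, 4].
  Check: interpolating c through the α_i gives m(x) = 10 + 9·x (degree < 2) with m(α_i) = c_i for every i, so c is indeed a codeword.


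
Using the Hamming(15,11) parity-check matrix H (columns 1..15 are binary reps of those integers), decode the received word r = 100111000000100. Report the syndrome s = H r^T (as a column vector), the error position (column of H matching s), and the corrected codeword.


s = (1, 0, 1, 1)^T, error position = 11, corrected codeword c = 100111000010100

Compute s = H r^T mod 2 one row at a time:
  s_1 = 0 + 0 + 0 + 0 + 0 + 1 + 0 + 0 = 1 ≡ 1 (mod 2).
  s_2 = 1 + 1 + 1 + 0 + 0 + 1 + 0 + 0 = 4 ≡ 0 (mod 2).
  s_3 = 0 + 0 + 1 + 0 + 0 + 0 + 0 + 0 = 1 ≡ 1 (mod 2).
  s_4 = 1 + 0 + 1 + 0 + 0 + 0 + 1 + 0 = 3 ≡ 1 (mod 2).
s = (1, 0, 1, 1)^T — this equals column 11 of H (binary 1011), so error is at position 11.
Correct: flip bit 11 of r = 100111000000100 to get c = 100111000010100.


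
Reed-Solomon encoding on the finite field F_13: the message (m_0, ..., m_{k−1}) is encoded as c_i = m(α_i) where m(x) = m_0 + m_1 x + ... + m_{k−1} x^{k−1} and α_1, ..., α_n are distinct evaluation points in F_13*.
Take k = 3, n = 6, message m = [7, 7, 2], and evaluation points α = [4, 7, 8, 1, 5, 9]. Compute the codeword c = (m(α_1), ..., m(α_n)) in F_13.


c = [2, 11, 9, 3, 1, 11]

Message polynomial: m(x) = 7 + 7·x + 2·x^2 (mod 13).
For each evaluation point α_i, compute m(α_i) mod 13:
  α_1 = 4: Horner steps 2 → 2 → 2, so m(4) = 2.
  α_2 = 7: Horner steps 2 → 8 → 11, so m(7) = 11.
  α_3 = 8: Horner steps 2 → 10 → 9, so m(8) = 9.
  α_4 = 1: Horner steps 2 → 9 → 3, so m(1) = 3.
  α_5 = 5: Horner steps 2 → 4 → 1, so m(5) = 1.
  α_6 = 9: Horner steps 2 → 12 → 11, so m(9) = 11.
Codeword c = [2, 11, 9, 3, 1, 11] ∈ F_13^6.


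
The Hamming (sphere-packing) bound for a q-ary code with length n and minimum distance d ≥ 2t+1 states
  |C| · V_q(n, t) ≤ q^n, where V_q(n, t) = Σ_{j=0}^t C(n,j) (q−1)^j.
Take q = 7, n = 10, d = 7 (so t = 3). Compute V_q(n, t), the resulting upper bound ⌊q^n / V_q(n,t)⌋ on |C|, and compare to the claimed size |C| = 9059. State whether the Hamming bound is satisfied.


V_q(n, t) = 27601, q^n = 282475249, Hamming bound = 10234, |C| = 9059 ≤ bound (satisfied).

Step 1: Compute V_q(n, t) = Σ_{j=0}^3 C(n, j) (q−1)^j.
  j = 0: C(10,0)·(6)^0 = 1·1 = 1.
  j = 1: C(10,1)·(6)^1 = 10·6 = 60.
  j = 2: C(10,2)·(6)^2 = 45·36 = 1620.
  j = 3: C(10,3)·(6)^3 = 120·216 = 25920.
  V_q(n, t) = 1 + 60 + 1620 + 25920 = 27601.
Step 2: q^n = 7^10 = 282475249.
Step 3: Hamming bound ⌊q^n / V_q(n,t)⌋ = ⌊282475249/27601⌋ = 10234.
Step 4: Compare |C| = 9059 to 10234: satisfied.
The claimed |C| lies below the Hamming bound.


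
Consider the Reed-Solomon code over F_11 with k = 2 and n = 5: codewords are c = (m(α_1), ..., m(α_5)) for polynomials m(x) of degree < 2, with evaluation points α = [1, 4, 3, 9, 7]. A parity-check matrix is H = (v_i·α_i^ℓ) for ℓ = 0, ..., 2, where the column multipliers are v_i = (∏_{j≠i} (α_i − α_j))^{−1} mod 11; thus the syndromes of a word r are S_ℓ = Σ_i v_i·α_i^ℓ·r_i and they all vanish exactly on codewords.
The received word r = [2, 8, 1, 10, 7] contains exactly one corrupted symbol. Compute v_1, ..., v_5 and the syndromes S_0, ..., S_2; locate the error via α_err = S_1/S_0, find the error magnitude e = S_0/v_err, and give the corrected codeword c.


S = (2, 2, 2), error at position 1, error magnitude e = 4, c = [9, 8, 1, 10, 7].

Step 1: column multipliers v_i = (∏_{j≠i}(α_i − α_j))^{−1} mod 11.
  i = 1 (α = 1): (1−4)(1−3)(1−9)(1−7) = (−3)·(−2)·(−8)·(−6) = 288 ≡ 2, so v_1 = 2^{−1} = 6 (mod 11).
  i = 2 (α = 4): (4−1)(4−3)(4−9)(4−7) = 3·1·(−5)·(−3) = 45 ≡ 1, so v_2 = 1^{−1} = 1 (mod 11).
  i = 3 (α = 3): (3−1)(3−4)(3−9)(3−7) = 2·(−1)·(−6)·(−4) = −48 ≡ 7, so v_3 = 7^{−1} = 8 (mod 11).
  i = 4 (α = 9): (9−1)(9−4)(9−3)(9−7) = 8·5·6·2 = 480 ≡ 7, so v_4 = 7^{−1} = 8 (mod 11).
  i = 5 (α = 7): (7−1)(7−4)(7−3)(7−9) = 6·3·4·(−2) = −144 ≡ 10, so v_5 = 10^{−1} = 10 (mod 11).
  v = [6, 1, 8, 8, 10].
Step 2: syndromes of r = [2, 8, 1, 10, 7] (all sums mod 11).
  S_0 = Σ v_i r_i = 6·2 + 1·8 + 8·1 + 8·10 + 10·7 = 178 ≡ 2.
  S_1 = Σ v_i α_i r_i = 6·1·2 + 1·4·8 + 8·3·1 + 8·9·10 + 10·7·7 = 1278 ≡ 2.
  α_i^2 mod 11 = [1, 5, 9, 4, 5].
  S_2 = Σ v_i α_i^2 r_i = 6·1·2 + 1·5·8 + 8·9·1 + 8·4·10 + 10·5·7 = 794 ≡ 2.
  S = (2, 2, 2) ≠ 0, so r is not a codeword (an error is present).
Step 3: locate the error. For a single error e at position i, S_ℓ = v_i·e·α_i^ℓ, so α_err = S_1/S_0.
  S_0^{−1} = 2^{−1} = 6 (mod 11), so α_err = 2·6 = 12 ≡ 1 = α_1. Error position i = 1.
  Consistency check: S_2/S_1 = 2·6 = 12 ≡ 1 = α_err ✓ (single-error assumption holds).
Step 4: error magnitude e = S_0/v_1 = S_0·∏_{j≠1}(α_1 − α_j) = 2·2 = 4 ≡ 4 (mod 11).
Step 5: correct position 1: c_1 = r_1 − e = 2 − 4 ≡ 9 (mod 11). Hence c = [9, 8, 1, 10, 7].
  Check: interpolating c through the α_i gives m(x) = 2 + 7·x (degree < 2) with m(α_i) = c_i for every i, so c is indeed a codeword.


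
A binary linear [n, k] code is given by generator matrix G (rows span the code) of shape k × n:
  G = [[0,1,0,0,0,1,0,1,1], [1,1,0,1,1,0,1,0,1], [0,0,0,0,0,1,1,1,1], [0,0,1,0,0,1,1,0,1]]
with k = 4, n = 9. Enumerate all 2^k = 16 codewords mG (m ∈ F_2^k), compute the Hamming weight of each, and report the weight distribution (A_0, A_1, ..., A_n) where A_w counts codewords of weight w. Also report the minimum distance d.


Weight distribution: A_0 = 1, A_2 = 2, A_4 = 6, A_6 = 6, A_8 = 1. Minimum distance d = 2.

Enumerate all 2^4 = 16 messages m ∈ F_2^4.
For each, compute codeword c = mG in F_2^9, then tally its weight.
  m = 0000 → c = 000000000, weight = 0.
  m = 1000 → c = 010001011, weight = 4.
  m = 0100 → c = 110110101, weight = 6.
  m = 1100 → c = 100111110, weight = 6.
  m = 0010 → c = 000001111, weight = 4.
  m = 1010 → c = 010000100, weight = 2.
  m = 0110 → c = 110111010, weight = 6.
  m = 1110 → c = 100110001, weight = 4.
  m = 0001 → c = 001001101, weight = 4.
  m = 1001 → c = 011000110, weight = 4.
  m = 0101 → c = 111111000, weight = 6.
  m = 1101 → c = 101110011, weight = 6.
  m = 0011 → c = 001000010, weight = 2.
  m = 1011 → c = 011001001, weight = 4.
  m = 0111 → c = 111110111, weight = 8.
  m = 1111 → c = 101111100, weight = 6.
Tally weights:
  weight 0: 1 codewords.
  weight 2: 2 codewords.
  weight 4: 6 codewords.
  weight 6: 6 codewords.
  weight 8: 1 codewords.
Minimum distance d = smallest w > 0 with A_w > 0 = 2.
Sanity: Σ A_w = 16 = 2^4 = 16 ✓.


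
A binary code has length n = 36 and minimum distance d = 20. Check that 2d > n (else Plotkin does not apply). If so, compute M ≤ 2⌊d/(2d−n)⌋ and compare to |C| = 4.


Plotkin bound M ≤ 10; given |C| = 4 ≤ bound (satisfied).

Check applicability: 2d = 40, n = 36.
2d − n = 4 > 0, so Plotkin applies.
Compute d/(2d−n) = 20/4 ≈ 5.0000.
⌊d/(2d−n)⌋ = 5.
Plotkin bound: M ≤ 2·5 = 10.
Given |C| = 4, check: satisfied.
This |C| is below the Plotkin bound.


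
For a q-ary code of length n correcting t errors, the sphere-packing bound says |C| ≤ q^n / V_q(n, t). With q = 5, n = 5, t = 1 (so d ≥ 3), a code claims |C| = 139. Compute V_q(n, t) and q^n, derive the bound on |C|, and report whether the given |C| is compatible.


V_q(n, t) = 21, q^n = 3125, Hamming bound = 148, |C| = 139 ≤ bound (satisfied).

Step 1: Compute V_q(n, t) = Σ_{j=0}^1 C(n, j) (q−1)^j.
  j = 0: C(5,0)·(4)^0 = 1·1 = 1.
  j = 1: C(5,1)·(4)^1 = 5·4 = 20.
  V_q(n, t) = 1 + 20 = 21.
Step 2: q^n = 5^5 = 3125.
Step 3: Hamming bound ⌊q^n / V_q(n,t)⌋ = ⌊3125/21⌋ = 148.
Step 4: Compare |C| = 139 to 148: satisfied.
The claimed |C| lies below the Hamming bound.


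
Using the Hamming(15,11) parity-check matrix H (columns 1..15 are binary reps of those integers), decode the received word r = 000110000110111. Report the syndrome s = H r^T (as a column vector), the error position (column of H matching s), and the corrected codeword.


s = (1, 1, 0, 0)^T, error position = 12, corrected codeword c = 000110000111111

Compute s = H r^T mod 2 one row at a time:
  s_1 = 0 + 0 + 1 + 1 + 0 + 1 + 1 + 1 = 5 ≡ 1 (mod 2).
  s_2 = 1 + 1 + 0 + 0 + 0 + 1 + 1 + 1 = 5 ≡ 1 (mod 2).
  s_3 = 0 + 0 + 0 + 0 + 1 + 1 + 1 + 1 = 4 ≡ 0 (mod 2).
  s_4 = 0 + 0 + 1 + 0 + 0 + 1 + 1 + 1 = 4 ≡ 0 (mod 2).
s = (1, 1, 0, 0)^T — this equals column 12 of H (binary 1100), so error is at position 12.
Correct: flip bit 12 of r = 000110000110111 to get c = 000110000111111.


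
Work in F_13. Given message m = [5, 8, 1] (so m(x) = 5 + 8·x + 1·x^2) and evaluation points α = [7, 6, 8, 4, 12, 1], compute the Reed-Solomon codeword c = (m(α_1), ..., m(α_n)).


c = [6, 11, 3, 1, 11, 1]

Message polynomial: m(x) = 5 + 8·x + 1·x^2 (mod 13).
For each evaluation point α_i, compute m(α_i) mod 13:
  α_1 = 7: Horner steps 1 → 2 → 6, so m(7) = 6.
  α_2 = 6: Horner steps 1 → 1 → 11, so m(6) = 11.
  α_3 = 8: Horner steps 1 → 3 → 3, so m(8) = 3.
  α_4 = 4: Horner steps 1 → 12 → 1, so m(4) = 1.
  α_5 = 12: Horner steps 1 → 7 → 11, so m(12) = 11.
  α_6 = 1: Horner steps 1 → 9 → 1, so m(1) = 1.
Codeword c = [6, 11, 3, 1, 11, 1] ∈ F_13^6.


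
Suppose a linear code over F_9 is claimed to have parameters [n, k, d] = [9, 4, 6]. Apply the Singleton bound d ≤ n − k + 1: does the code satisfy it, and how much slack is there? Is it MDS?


Singleton RHS = n − k + 1 = 6, slack = 0, bound satisfied, MDS.

Singleton bound: d ≤ n − k + 1.
Here n = 9, k = 4, so n − k + 1 = 6.
Given d = 6, check d ≤ 6: YES.
Slack = (n − k + 1) − d = 0.
The code is MDS (slack = 0).
Description: the claimed parameters are [9, 4, 6]_9; such a code would be MDS (meets Singleton bound).


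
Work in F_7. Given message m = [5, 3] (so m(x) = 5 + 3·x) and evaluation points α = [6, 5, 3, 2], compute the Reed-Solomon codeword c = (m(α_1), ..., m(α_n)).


c = [2, 6, 0, 4]

Message polynomial: m(x) = 5 + 3·x (mod 7).
For each evaluation point α_i, compute m(α_i) mod 7:
  α_1 = 6: Horner steps 3 → 2, so m(6) = 2.
  α_2 = 5: Horner steps 3 → 6, so m(5) = 6.
  α_3 = 3: Horner steps 3 → 0, so m(3) = 0.
  α_4 = 2: Horner steps 3 → 4, so m(2) = 4.
Codeword c = [2, 6, 0, 4] ∈ F_7^4.


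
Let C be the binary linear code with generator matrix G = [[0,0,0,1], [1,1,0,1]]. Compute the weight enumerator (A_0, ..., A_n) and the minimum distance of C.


Weight distribution: A_0 = 1, A_1 = 1, A_2 = 1, A_3 = 1. Minimum distance d = 1.

Enumerate all 2^2 = 4 messages m ∈ F_2^2.
For each, compute codeword c = mG in F_2^4, then tally its weight.
  m = 00 → c = 0000, weight = 0.
  m = 10 → c = 0001, weight = 1.
  m = 01 → c = 1101, weight = 3.
  m = 11 → c = 1100, weight = 2.
Tally weights:
  weight 0: 1 codewords.
  weight 1: 1 codewords.
  weight 2: 1 codewords.
  weight 3: 1 codewords.
Minimum distance d = smallest w > 0 with A_w > 0 = 1.
Sanity: Σ A_w = 4 = 2^2 = 4 ✓.


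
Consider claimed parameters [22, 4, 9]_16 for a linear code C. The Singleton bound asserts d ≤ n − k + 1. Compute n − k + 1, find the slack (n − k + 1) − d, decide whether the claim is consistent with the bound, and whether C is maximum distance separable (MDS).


Singleton RHS = n − k + 1 = 19, slack = 10, bound satisfied, not MDS.

Singleton bound: d ≤ n − k + 1.
Here n = 22, k = 4, so n − k + 1 = 19.
Given d = 9, check d ≤ 19: YES.
Slack = (n − k + 1) − d = 10.
The code is NOT MDS (slack = 10 > 0).
Description: the claimed parameters are [22, 4, 9]_16; such a code would be non-MDS.


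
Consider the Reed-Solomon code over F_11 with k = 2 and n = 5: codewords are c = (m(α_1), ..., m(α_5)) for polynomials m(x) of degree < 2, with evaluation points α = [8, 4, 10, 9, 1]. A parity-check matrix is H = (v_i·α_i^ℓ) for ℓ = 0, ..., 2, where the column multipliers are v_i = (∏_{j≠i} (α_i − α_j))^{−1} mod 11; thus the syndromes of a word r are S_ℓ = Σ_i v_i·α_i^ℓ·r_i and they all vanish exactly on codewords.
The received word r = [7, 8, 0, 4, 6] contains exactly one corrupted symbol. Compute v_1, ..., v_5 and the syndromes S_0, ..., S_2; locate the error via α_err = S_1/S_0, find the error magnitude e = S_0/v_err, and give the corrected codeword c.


S = (6, 5, 6), error at position 3, error magnitude e = 10, c = [7, 8, 1, 4, 6].

Step 1: column multipliers v_i = (∏_{j≠i}(α_i − α_j))^{−1} mod 11.
  i = 1 (α = 8): (8−4)(8−10)(8−9)(8−1) = 4·(−2)·(−1)·7 = 56 ≡ 1, so v_1 = 1^{−1} = 1 (mod 11).
  i = 2 (α = 4): (4−8)(4−10)(4−9)(4−1) = (−4)·(−6)·(−5)·3 = −360 ≡ 3, so v_2 = 3^{−1} = 4 (mod 11).
  i = 3 (α = 10): (10−8)(10−4)(10−9)(10−1) = 2·6·1·9 = 108 ≡ 9, so v_3 = 9^{−1} = 5 (mod 11).
  i = 4 (α = 9): (9−8)(9−4)(9−10)(9−1) = 1·5·(−1)·8 = −40 ≡ 4, so v_4 = 4^{−1} = 3 (mod 11).
  i = 5 (α = 1): (1−8)(1−4)(1−10)(1−9) = (−7)·(−3)·(−9)·(−8) = 1512 ≡ 5, so v_5 = 5^{−1} = 9 (mod 11).
  v = [1, 4, 5, 3, 9].
Step 2: syndromes of r = [7, 8, 0, 4, 6] (all sums mod 11).
  S_0 = Σ v_i r_i = 1·7 + 4·8 + 5·0 + 3·4 + 9·6 = 105 ≡ 6.
  S_1 = Σ v_i α_i r_i = 1·8·7 + 4·4·8 + 5·10·0 + 3·9·4 + 9·1·6 = 346 ≡ 5.
  α_i^2 mod 11 = [9, 5, 1, 4, 1].
  S_2 = Σ v_i α_i^2 r_i = 1·9·7 + 4·5·8 + 5·1·0 + 3·4·4 + 9·1·6 = 325 ≡ 6.
  S = (6, 5, 6) ≠ 0, so r is not a codeword (an error is present).
Step 3: locate the error. For a single error e at position i, S_ℓ = v_i·e·α_i^ℓ, so α_err = S_1/S_0.
  S_0^{−1} = 6^{−1} = 2 (mod 11), so α_err = 5·2 = 10 ≡ 10 = α_3. Error position i = 3.
  Consistency check: S_2/S_1 = 6·9 = 54 ≡ 10 = α_err ✓ (single-error assumption holds).
Step 4: error magnitude e = S_0/v_3 = S_0·∏_{j≠3}(α_3 − α_j) = 6·9 = 54 ≡ 10 (mod 11).
Step 5: correct position 3: c_3 = r_3 − e = 0 − 10 ≡ 1 (mod 11). Hence c = [7, 8, 1, 4, 6].
  Check: interpolating c through the α_i gives m(x) = 9 + 8·x (degree < 2) with m(α_i) = c_i for every i, so c is indeed a codeword.


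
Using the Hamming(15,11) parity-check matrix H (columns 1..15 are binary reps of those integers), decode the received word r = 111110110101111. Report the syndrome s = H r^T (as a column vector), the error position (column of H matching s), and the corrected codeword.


s = (0, 1, 0, 0)^T, error position = 4, corrected codeword c = 111010110101111

Compute s = H r^T mod 2 one row at a time:
  s_1 = 1 + 0 + 1 + 0 + 1 + 1 + 1 + 1 = 6 ≡ 0 (mod 2).
  s_2 = 1 + 1 + 0 + 1 + 1 + 1 + 1 + 1 = 7 ≡ 1 (mod 2).
  s_3 = 1 + 1 + 0 + 1 + 1 + 0 + 1 + 1 = 6 ≡ 0 (mod 2).
  s_4 = 1 + 1 + 1 + 1 + 0 + 0 + 1 + 1 = 6 ≡ 0 (mod 2).
s = (0, 1, 0, 0)^T — this equals column 4 of H (binary 0100), so error is at position 4.
Correct: flip bit 4 of r = 111110110101111 to get c = 111010110101111.


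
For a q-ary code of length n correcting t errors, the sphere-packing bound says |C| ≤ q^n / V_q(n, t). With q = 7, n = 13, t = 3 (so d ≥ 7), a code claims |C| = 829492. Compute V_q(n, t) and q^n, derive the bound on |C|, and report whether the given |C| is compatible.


V_q(n, t) = 64663, q^n = 96889010407, Hamming bound = 1498368, |C| = 829492 ≤ bound (satisfied).

Step 1: Compute V_q(n, t) = Σ_{j=0}^3 C(n, j) (q−1)^j.
  j = 0: C(13,0)·(6)^0 = 1·1 = 1.
  j = 1: C(13,1)·(6)^1 = 13·6 = 78.
  j = 2: C(13,2)·(6)^2 = 78·36 = 2808.
  j = 3: C(13,3)·(6)^3 = 286·216 = 61776.
  V_q(n, t) = 1 + 78 + 2808 + 61776 = 64663.
Step 2: q^n = 7^13 = 96889010407.
Step 3: Hamming bound ⌊q^n / V_q(n,t)⌋ = ⌊96889010407/64663⌋ = 1498368.
Step 4: Compare |C| = 829492 to 1498368: satisfied.
The claimed |C| lies below the Hamming bound.


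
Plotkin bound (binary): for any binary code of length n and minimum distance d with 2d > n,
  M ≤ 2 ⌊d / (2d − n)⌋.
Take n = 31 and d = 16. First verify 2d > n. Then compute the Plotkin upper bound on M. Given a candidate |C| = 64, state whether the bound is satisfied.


Plotkin bound M ≤ 32; given |C| = 64 > bound (violated).

Check applicability: 2d = 32, n = 31.
2d − n = 1 > 0, so Plotkin applies.
Compute d/(2d−n) = 16/1 ≈ 16.0000.
⌊d/(2d−n)⌋ = 16.
Plotkin bound: M ≤ 2·16 = 32.
Given |C| = 64, check: VIOLATED.
This |C| is above the Plotkin bound, so no binary code with n = 31, d = 16 and 64 codewords exists.


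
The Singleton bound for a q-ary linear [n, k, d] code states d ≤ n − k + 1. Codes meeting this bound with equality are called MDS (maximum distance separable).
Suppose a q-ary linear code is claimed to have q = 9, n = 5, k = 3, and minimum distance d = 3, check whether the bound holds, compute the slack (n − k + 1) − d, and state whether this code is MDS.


Singleton RHS = n − k + 1 = 3, slack = 0, bound satisfied, MDS.

Singleton bound: d ≤ n − k + 1.
Here n = 5, k = 3, so n − k + 1 = 3.
Given d = 3, check d ≤ 3: YES.
Slack = (n − k + 1) − d = 0.
The code is MDS (slack = 0).
Description: the claimed parameters are [5, 3, 3]_9; such a code would be MDS (meets Singleton bound).


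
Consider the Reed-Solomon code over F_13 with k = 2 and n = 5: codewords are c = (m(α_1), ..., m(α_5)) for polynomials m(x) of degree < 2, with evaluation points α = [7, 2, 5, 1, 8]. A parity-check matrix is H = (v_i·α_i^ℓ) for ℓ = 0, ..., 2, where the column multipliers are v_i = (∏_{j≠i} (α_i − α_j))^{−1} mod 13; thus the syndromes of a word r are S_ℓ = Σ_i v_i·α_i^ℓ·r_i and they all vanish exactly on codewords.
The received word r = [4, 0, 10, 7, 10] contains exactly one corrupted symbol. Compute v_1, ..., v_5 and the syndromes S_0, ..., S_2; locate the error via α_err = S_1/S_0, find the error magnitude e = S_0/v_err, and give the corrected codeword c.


S = (10, 11, 3), error at position 3, error magnitude e = 5, c = [4, 0, 5, 7, 10].

Step 1: column multipliers v_i = (∏_{j≠i}(α_i − α_j))^{−1} mod 13.
  i = 1 (α = 7): (7−2)(7−5)(7−1)(7−8) = 5·2·6·(−1) = −60 ≡ 5, so v_1 = 5^{−1} = 8 (mod 13).
  i = 2 (α = 2): (2−7)(2−5)(2−1)(2−8) = (−5)·(−3)·1·(−6) = −90 ≡ 1, so v_2 = 1^{−1} = 1 (mod 13).
  i = 3 (α = 5): (5−7)(5−2)(5−1)(5−8) = (−2)·3·4·(−3) = 72 ≡ 7, so v_3 = 7^{−1} = 2 (mod 13).
  i = 4 (α = 1): (1−7)(1−2)(1−5)(1−8) = (−6)·(−1)·(−4)·(−7) = 168 ≡ 12, so v_4 = 12^{−1} = 12 (mod 13).
  i = 5 (α = 8): (8−7)(8−2)(8−5)(8−1) = 1·6·3·7 = 126 ≡ 9, so v_5 = 9^{−1} = 3 (mod 13).
  v = [8, 1, 2, 12, 3].
Step 2: syndromes of r = [4, 0, 10, 7, 10] (all sums mod 13).
  S_0 = Σ v_i r_i = 8·4 + 1·0 + 2·10 + 12·7 + 3·10 = 166 ≡ 10.
  S_1 = Σ v_i α_i r_i = 8·7·4 + 1·2·0 + 2·5·10 + 12·1·7 + 3·8·10 = 648 ≡ 11.
  α_i^2 mod 13 = [10, 4, 12, 1, 12].
  S_2 = Σ v_i α_i^2 r_i = 8·10·4 + 1·4·0 + 2·12·10 + 12·1·7 + 3·12·10 = 1004 ≡ 3.
  S = (10, 11, 3) ≠ 0, so r is not a codeword (an error is present).
Step 3: locate the error. For a single error e at position i, S_ℓ = v_i·e·α_i^ℓ, so α_err = S_1/S_0.
  S_0^{−1} = 10^{−1} = 4 (mod 13), so α_err = 11·4 = 44 ≡ 5 = α_3. Error position i = 3.
  Consistency check: S_2/S_1 = 3·6 = 18 ≡ 5 = α_err ✓ (single-error assumption holds).
Step 4: error magnitude e = S_0/v_3 = S_0·∏_{j≠3}(α_3 − α_j) = 10·7 = 70 ≡ 5 (mod 13).
Step 5: correct position 3: c_3 = r_3 − e = 10 − 5 ≡ 5 (mod 13). Hence c = [4, 0, 5, 7, 10].
  Check: interpolating c through the α_i gives m(x) = 1 + 6·x (degree < 2) with m(α_i) = c_i for every i, so c is indeed a codeword.


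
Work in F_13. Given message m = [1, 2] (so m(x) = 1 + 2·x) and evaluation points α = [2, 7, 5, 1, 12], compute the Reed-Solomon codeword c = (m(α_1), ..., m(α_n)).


c = [5, 2, 11, 3, 12]

Message polynomial: m(x) = 1 + 2·x (mod 13).
For each evaluation point α_i, compute m(α_i) mod 13:
  α_1 = 2: Horner steps 2 → 5, so m(2) = 5.
  α_2 = 7: Horner steps 2 → 2, so m(7) = 2.
  α_3 = 5: Horner steps 2 → 11, so m(5) = 11.
  α_4 = 1: Horner steps 2 → 3, so m(1) = 3.
  α_5 = 12: Horner steps 2 → 12, so m(12) = 12.
Codeword c = [5, 2, 11, 3, 12] ∈ F_13^5.


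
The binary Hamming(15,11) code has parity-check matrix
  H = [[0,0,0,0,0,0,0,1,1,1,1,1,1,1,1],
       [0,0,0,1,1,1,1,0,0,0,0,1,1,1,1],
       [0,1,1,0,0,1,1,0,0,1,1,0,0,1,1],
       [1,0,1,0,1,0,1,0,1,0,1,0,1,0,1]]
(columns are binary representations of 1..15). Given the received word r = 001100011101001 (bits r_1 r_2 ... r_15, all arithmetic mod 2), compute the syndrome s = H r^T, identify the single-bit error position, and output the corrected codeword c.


s = (1, 1, 1, 1)^T, error position = 15, corrected codeword c = 001100011101000

Compute s = H r^T mod 2 one row at a time:
  s_1 = 1 + 1 + 1 + 0 + 1 + 0 + 0 + 1 = 5 ≡ 1 (mod 2).
  s_2 = 1 + 0 + 0 + 0 + 1 + 0 + 0 + 1 = 3 ≡ 1 (mod 2).
  s_3 = 0 + 1 + 0 + 0 + 1 + 0 + 0 + 1 = 3 ≡ 1 (mod 2).
  s_4 = 0 + 1 + 0 + 0 + 1 + 0 + 0 + 1 = 3 ≡ 1 (mod 2).
s = (1, 1, 1, 1)^T — this equals column 15 of H (binary 1111), so error is at position 15.
Correct: flip bit 15 of r = 001100011101001 to get c = 001100011101000.


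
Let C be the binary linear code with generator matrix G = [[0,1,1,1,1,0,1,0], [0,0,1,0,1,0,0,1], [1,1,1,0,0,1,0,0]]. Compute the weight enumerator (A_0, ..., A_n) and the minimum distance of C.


Weight distribution: A_0 = 1, A_3 = 1, A_4 = 2, A_5 = 3, A_6 = 1. Minimum distance d = 3.

Enumerate all 2^3 = 8 messages m ∈ F_2^3.
For each, compute codeword c = mG in F_2^8, then tally its weight.
  m = 000 → c = 00000000, weight = 0.
  m = 100 → c = 01111010, weight = 5.
  m = 010 → c = 00101001, weight = 3.
  m = 110 → c = 01010011, weight = 4.
  m = 001 → c = 11100100, weight = 4.
  m = 101 → c = 10011110, weight = 5.
  m = 011 → c = 11001101, weight = 5.
  m = 111 → c = 10110111, weight = 6.
Tally weights:
  weight 0: 1 codewords.
  weight 3: 1 codewords.
  weight 4: 2 codewords.
  weight 5: 3 codewords.
  weight 6: 1 codewords.
Minimum distance d = smallest w > 0 with A_w > 0 = 3.
Sanity: Σ A_w = 8 = 2^3 = 8 ✓.


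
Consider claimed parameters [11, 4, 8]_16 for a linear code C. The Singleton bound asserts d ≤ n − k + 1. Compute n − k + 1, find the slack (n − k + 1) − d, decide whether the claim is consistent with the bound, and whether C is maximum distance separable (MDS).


Singleton RHS = n − k + 1 = 8, slack = 0, bound satisfied, MDS.

Singleton bound: d ≤ n − k + 1.
Here n = 11, k = 4, so n − k + 1 = 8.
Given d = 8, check d ≤ 8: YES.
Slack = (n − k + 1) − d = 0.
The code is MDS (slack = 0).
Description: the claimed parameters are [11, 4, 8]_16; such a code would be MDS (meets Singleton bound).


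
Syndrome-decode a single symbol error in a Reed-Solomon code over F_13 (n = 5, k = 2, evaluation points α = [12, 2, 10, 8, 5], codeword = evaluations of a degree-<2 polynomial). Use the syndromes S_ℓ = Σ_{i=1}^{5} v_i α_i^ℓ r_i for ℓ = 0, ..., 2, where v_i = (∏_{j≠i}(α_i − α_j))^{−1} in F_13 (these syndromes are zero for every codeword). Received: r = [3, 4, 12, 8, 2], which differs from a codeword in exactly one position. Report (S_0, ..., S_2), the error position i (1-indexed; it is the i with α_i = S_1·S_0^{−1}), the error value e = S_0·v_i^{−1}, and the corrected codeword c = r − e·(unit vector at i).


S = (6, 12, 11), error at position 2, error magnitude e = 8, c = [3, 9, 12, 8, 2].

Step 1: column multipliers v_i = (∏_{j≠i}(α_i − α_j))^{−1} mod 13.
  i = 1 (α = 12): (12−2)(12−10)(12−8)(12−5) = 10·2·4·7 = 560 ≡ 1, so v_1 = 1^{−1} = 1 (mod 13).
  i = 2 (α = 2): (2−12)(2−10)(2−8)(2−5) = (−10)·(−8)·(−6)·(−3) = 1440 ≡ 10, so v_2 = 10^{−1} = 4 (mod 13).
  i = 3 (α = 10): (10−12)(10−2)(10−8)(10−5) = (−2)·8·2·5 = −160 ≡ 9, so v_3 = 9^{−1} = 3 (mod 13).
  i = 4 (α = 8): (8−12)(8−2)(8−10)(8−5) = (−4)·6·(−2)·3 = 144 ≡ 1, so v_4 = 1^{−1} = 1 (mod 13).
  i = 5 (α = 5): (5−12)(5−2)(5−10)(5−8) = (−7)·3·(−5)·(−3) = −315 ≡ 10, so v_5 = 10^{−1} = 4 (mod 13).
  v = [1, 4, 3, 1, 4].
Step 2: syndromes of r = [3, 4, 12, 8, 2] (all sums mod 13).
  S_0 = Σ v_i r_i = 1·3 + 4·4 + 3·12 + 1·8 + 4·2 = 71 ≡ 6.
  S_1 = Σ v_i α_i r_i = 1·12·3 + 4·2·4 + 3·10·12 + 1·8·8 + 4·5·2 = 532 ≡ 12.
  α_i^2 mod 13 = [1, 4, 9, 12, 12].
  S_2 = Σ v_i α_i^2 r_i = 1·1·3 + 4·4·4 + 3·9·12 + 1·12·8 + 4·12·2 = 583 ≡ 11.
  S = (6, 12, 11) ≠ 0, so r is not a codeword (an error is present).
Step 3: locate the error. For a single error e at position i, S_ℓ = v_i·e·α_i^ℓ, so α_err = S_1/S_0.
  S_0^{−1} = 6^{−1} = 11 (mod 13), so α_err = 12·11 = 132 ≡ 2 = α_2. Error position i = 2.
  Consistency check: S_2/S_1 = 11·12 = 132 ≡ 2 = α_err ✓ (single-error assumption holds).
Step 4: error magnitude e = S_0/v_2 = S_0·∏_{j≠2}(α_2 − α_j) = 6·10 = 60 ≡ 8 (mod 13).
Step 5: correct position 2: c_2 = r_2 − e = 4 − 8 ≡ 9 (mod 13). Hence c = [3, 9, 12, 8, 2].
  Check: interpolating c through the α_i gives m(x) = 5 + 2·x (degree < 2) with m(α_i) = c_i for every i, so c is indeed a codeword.


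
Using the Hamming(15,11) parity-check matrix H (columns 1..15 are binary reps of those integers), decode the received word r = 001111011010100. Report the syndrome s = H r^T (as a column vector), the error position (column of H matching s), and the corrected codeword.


s = (0, 0, 1, 1)^T, error position = 3, corrected codeword c = 000111011010100

Compute s = H r^T mod 2 one row at a time:
  s_1 = 1 + 1 + 0 + 1 + 0 + 1 + 0 + 0 = 4 ≡ 0 (mod 2).
  s_2 = 1 + 1 + 1 + 0 + 0 + 1 + 0 + 0 = 4 ≡ 0 (mod 2).
  s_3 = 0 + 1 + 1 + 0 + 0 + 1 + 0 + 0 = 3 ≡ 1 (mod 2).
  s_4 = 0 + 1 + 1 + 0 + 1 + 1 + 1 + 0 = 5 ≡ 1 (mod 2).
s = (0, 0, 1, 1)^T — this equals column 3 of H (binary 0011), so error is at position 3.
Correct: flip bit 3 of r = 001111011010100 to get c = 000111011010100.


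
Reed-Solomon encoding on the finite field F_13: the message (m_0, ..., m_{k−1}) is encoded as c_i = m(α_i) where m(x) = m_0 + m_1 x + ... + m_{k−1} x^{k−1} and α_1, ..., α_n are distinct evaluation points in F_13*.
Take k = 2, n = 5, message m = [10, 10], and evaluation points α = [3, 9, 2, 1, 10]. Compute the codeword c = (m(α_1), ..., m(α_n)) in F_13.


c = [1, 9, 4, 7, 6]

Message polynomial: m(x) = 10 + 10·x (mod 13).
For each evaluation point α_i, compute m(α_i) mod 13:
  α_1 = 3: Horner steps 10 → 1, so m(3) = 1.
  α_2 = 9: Horner steps 10 → 9, so m(9) = 9.
  α_3 = 2: Horner steps 10 → 4, so m(2) = 4.
  α_4 = 1: Horner steps 10 → 7, so m(1) = 7.
  α_5 = 10: Horner steps 10 → 6, so m(10) = 6.
Codeword c = [1, 9, 4, 7, 6] ∈ F_13^5.


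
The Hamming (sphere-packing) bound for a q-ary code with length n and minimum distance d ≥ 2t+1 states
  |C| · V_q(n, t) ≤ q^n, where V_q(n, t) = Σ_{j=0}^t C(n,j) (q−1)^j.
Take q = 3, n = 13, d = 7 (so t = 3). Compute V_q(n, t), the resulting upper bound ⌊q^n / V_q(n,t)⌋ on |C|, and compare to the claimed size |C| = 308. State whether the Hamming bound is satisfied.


V_q(n, t) = 2627, q^n = 1594323, Hamming bound = 606, |C| = 308 ≤ bound (satisfied).

Step 1: Compute V_q(n, t) = Σ_{j=0}^3 C(n, j) (q−1)^j.
  j = 0: C(13,0)·(2)^0 = 1·1 = 1.
  j = 1: C(13,1)·(2)^1 = 13·2 = 26.
  j = 2: C(13,2)·(2)^2 = 78·4 = 312.
  j = 3: C(13,3)·(2)^3 = 286·8 = 2288.
  V_q(n, t) = 1 + 26 + 312 + 2288 = 2627.
Step 2: q^n = 3^13 = 1594323.
Step 3: Hamming bound ⌊q^n / V_q(n,t)⌋ = ⌊1594323/2627⌋ = 606.
Step 4: Compare |C| = 308 to 606: satisfied.
The claimed |C| lies below the Hamming bound.


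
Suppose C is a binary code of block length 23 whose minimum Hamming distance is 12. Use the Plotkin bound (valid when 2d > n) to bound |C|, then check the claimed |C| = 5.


Plotkin bound M ≤ 24; given |C| = 5 ≤ bound (satisfied).

Check applicability: 2d = 24, n = 23.
2d − n = 1 > 0, so Plotkin applies.
Compute d/(2d−n) = 12/1 ≈ 12.0000.
⌊d/(2d−n)⌋ = 12.
Plotkin bound: M ≤ 2·12 = 24.
Given |C| = 5, check: satisfied.
This |C| is below the Plotkin bound.


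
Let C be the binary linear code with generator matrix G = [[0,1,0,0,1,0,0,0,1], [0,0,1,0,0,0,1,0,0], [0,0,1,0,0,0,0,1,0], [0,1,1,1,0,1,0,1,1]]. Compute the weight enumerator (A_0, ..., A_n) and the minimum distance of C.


Weight distribution: A_0 = 1, A_2 = 3, A_3 = 2, A_4 = 1, A_5 = 6, A_6 = 3. Minimum distance d = 2.

Enumerate all 2^4 = 16 messages m ∈ F_2^4.
For each, compute codeword c = mG in F_2^9, then tally its weight.
  m = 0000 → c = 000000000, weight = 0.
  m = 1000 → c = 010010001, weight = 3.
  m = 0100 → c = 001000100, weight = 2.
  m = 1100 → c = 011010101, weight = 5.
  m = 0010 → c = 001000010, weight = 2.
  m = 1010 → c = 011010011, weight = 5.
  m = 0110 → c = 000000110, weight = 2.
  m = 1110 → c = 010010111, weight = 5.
  m = 0001 → c = 011101011, weight = 6.
  m = 1001 → c = 001111010, weight = 5.
  m = 0101 → c = 010101111, weight = 6.
  m = 1101 → c = 000111110, weight = 5.
  m = 0011 → c = 010101001, weight = 4.
  m = 1011 → c = 000111000, weight = 3.
  m = 0111 → c = 011101101, weight = 6.
  m = 1111 → c = 001111100, weight = 5.
Tally weights:
  weight 0: 1 codewords.
  weight 2: 3 codewords.
  weight 3: 2 codewords.
  weight 4: 1 codewords.
  weight 5: 6 codewords.
  weight 6: 3 codewords.
Minimum distance d = smallest w > 0 with A_w > 0 = 2.
Sanity: Σ A_w = 16 = 2^4 = 16 ✓.


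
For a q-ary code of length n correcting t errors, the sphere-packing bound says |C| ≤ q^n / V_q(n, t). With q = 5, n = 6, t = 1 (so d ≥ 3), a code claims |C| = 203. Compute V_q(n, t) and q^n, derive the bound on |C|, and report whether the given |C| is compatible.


V_q(n, t) = 25, q^n = 15625, Hamming bound = 625, |C| = 203 ≤ bound (satisfied).

Step 1: Compute V_q(n, t) = Σ_{j=0}^1 C(n, j) (q−1)^j.
  j = 0: C(6,0)·(4)^0 = 1·1 = 1.
  j = 1: C(6,1)·(4)^1 = 6·4 = 24.
  V_q(n, t) = 1 + 24 = 25.
Step 2: q^n = 5^6 = 15625.
Step 3: Hamming bound ⌊q^n / V_q(n,t)⌋ = ⌊15625/25⌋ = 625.
Step 4: Compare |C| = 203 to 625: satisfied.
The claimed |C| lies below the Hamming bound.


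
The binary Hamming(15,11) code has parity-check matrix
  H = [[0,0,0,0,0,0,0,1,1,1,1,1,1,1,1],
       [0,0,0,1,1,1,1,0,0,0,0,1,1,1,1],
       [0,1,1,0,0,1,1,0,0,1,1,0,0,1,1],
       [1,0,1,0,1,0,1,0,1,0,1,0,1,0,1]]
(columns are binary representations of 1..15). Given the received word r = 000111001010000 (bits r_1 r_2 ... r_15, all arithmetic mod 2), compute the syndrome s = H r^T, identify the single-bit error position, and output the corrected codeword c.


s = (0, 1, 0, 1)^T, error position = 5, corrected codeword c = 000101001010000

Compute s = H r^T mod 2 one row at a time:
  s_1 = 0 + 1 + 0 + 1 + 0 + 0 + 0 + 0 = 2 ≡ 0 (mod 2).
  s_2 = 1 + 1 + 1 + 0 + 0 + 0 + 0 + 0 = 3 ≡ 1 (mod 2).
  s_3 = 0 + 0 + 1 + 0 + 0 + 1 + 0 + 0 = 2 ≡ 0 (mod 2).
  s_4 = 0 + 0 + 1 + 0 + 1 + 1 + 0 + 0 = 3 ≡ 1 (mod 2).
s = (0, 1, 0, 1)^T — this equals column 5 of H (binary 0101), so error is at position 5.
Correct: flip bit 5 of r = 000111001010000 to get c = 000101001010000.


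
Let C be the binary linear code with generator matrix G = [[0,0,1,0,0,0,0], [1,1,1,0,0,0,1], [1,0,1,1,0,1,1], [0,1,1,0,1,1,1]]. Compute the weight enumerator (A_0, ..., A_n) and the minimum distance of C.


Weight distribution: A_0 = 1, A_1 = 1, A_3 = 4, A_4 = 7, A_5 = 3. Minimum distance d = 1.

Enumerate all 2^4 = 16 messages m ∈ F_2^4.
For each, compute codeword c = mG in F_2^7, then tally its weight.
  m = 0000 → c = 0000000, weight = 0.
  m = 1000 → c = 0010000, weight = 1.
  m = 0100 → c = 1110001, weight = 4.
  m = 1100 → c = 1100001, weight = 3.
  m = 0010 → c = 1011011, weight = 5.
  m = 1010 → c = 1001011, weight = 4.
  m = 0110 → c = 0101010, weight = 3.
  m = 1110 → c = 0111010, weight = 4.
  m = 0001 → c = 0110111, weight = 5.
  m = 1001 → c = 0100111, weight = 4.
  m = 0101 → c = 1000110, weight = 3.
  m = 1101 → c = 1010110, weight = 4.
  m = 0011 → c = 1101100, weight = 4.
  m = 1011 → c = 1111100, weight = 5.
  m = 0111 → c = 0011101, weight = 4.
  m = 1111 → c = 0001101, weight = 3.
Tally weights:
  weight 0: 1 codewords.
  weight 1: 1 codewords.
  weight 3: 4 codewords.
  weight 4: 7 codewords.
  weight 5: 3 codewords.
Minimum distance d = smallest w > 0 with A_w > 0 = 1.
Sanity: Σ A_w = 16 = 2^4 = 16 ✓.
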